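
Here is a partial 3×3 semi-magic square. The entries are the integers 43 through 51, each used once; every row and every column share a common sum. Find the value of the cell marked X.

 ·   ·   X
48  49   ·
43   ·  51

46

The entries are 43 through 51, which sum to 423, so each line sums to 423/3 = 141.
From row 2, 141 − (48 + 49) gives (2,3) = 44.
Row 3 must total 141; the given cells sum to 94, so (3,2) = 47.
The remaining cell in column 1 is (1,1) = 141 − 91 = 50.
Column 2: 49 + 47 + ? = 141, so (1,2) = 45.
The remaining cell in column 3 is (1,3) = 141 − 95 = 46.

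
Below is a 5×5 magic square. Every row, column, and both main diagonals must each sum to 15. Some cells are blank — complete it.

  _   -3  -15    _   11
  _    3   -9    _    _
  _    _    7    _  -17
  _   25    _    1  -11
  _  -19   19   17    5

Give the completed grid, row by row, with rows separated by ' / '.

Row 5: -19 + 19 + 17 + 5 + ? = 15, so (5,1) = -7.
From column 2, 15 − (-3 + 3 + 25 + (-19)) gives (3,2) = 9.
From column 3, 15 − (-15 + (-9) + 7 + 19) gives (4,3) = 13.
Column 5 needs 15; the known cells sum to -12, so (2,5) = 27.
Using main diagonal: 3 + 7 + 1 + 5 + ? → (1,1) = 15 − 16 = -1.
The remaining cell in anti-diagonal is (2,4) = 15 − 36 = -21.
From row 1, 15 − (-1 + (-3) + (-15) + 11) gives (1,4) = 23.
From row 2, 15 − (3 + (-9) + (-21) + 27) gives (2,1) = 15.
Row 4: 25 + 13 + 1 + (-11) + ? = 15, so (4,1) = -13.
Using column 1: -1 + 15 + (-13) + (-7) + ? → (3,1) = 15 − (-6) = 21.
The remaining cell in column 4 is (3,4) = 15 − 20 = -5.

-1 -3 -15 23 11 / 15 3 -9 -21 27 / 21 9 7 -5 -17 / -13 25 13 1 -11 / -7 -19 19 17 5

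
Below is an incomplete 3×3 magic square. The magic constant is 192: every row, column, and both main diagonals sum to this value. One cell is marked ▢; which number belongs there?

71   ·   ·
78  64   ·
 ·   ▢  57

Row 2 must total 192; the given cells sum to 142, so (2,3) = 50.
Column 1: 71 + 78 + ? = 192, so (3,1) = 43.
Column 3 needs 192; the known cells sum to 107, so (1,3) = 85.
Using row 1: 71 + 85 + ? → (1,2) = 192 − 156 = 36.
From row 3, 192 − (43 + 57) gives (3,2) = 92.

92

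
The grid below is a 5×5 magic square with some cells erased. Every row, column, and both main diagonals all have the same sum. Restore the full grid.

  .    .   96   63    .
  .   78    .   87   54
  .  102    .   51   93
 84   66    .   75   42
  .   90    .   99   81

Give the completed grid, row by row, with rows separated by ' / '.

72 39 96 63 105 / 111 78 45 87 54 / 60 102 69 51 93 / 84 66 108 75 42 / 48 90 57 99 81

Column 4 is already complete: 63 + 87 + 51 + 75 + 99 = 375, so that is the magic constant.
From row 4, 375 − (84 + 66 + 75 + 42) gives (4,3) = 108.
Column 2 needs 375; the known cells sum to 336, so (1,2) = 39.
Using column 5: 54 + 93 + 42 + 81 + ? → (1,5) = 375 − 270 = 105.
Using row 1: 39 + 96 + 63 + 105 + ? → (1,1) = 375 − 303 = 72.
Main diagonal: 72 + 78 + 75 + 81 + ? = 375, so (3,3) = 69.
Anti-diagonal must total 375; the given cells sum to 327, so (5,1) = 48.
The remaining cell in row 3 is (3,1) = 375 − 315 = 60.
From row 5, 375 − (48 + 90 + 99 + 81) gives (5,3) = 57.
The remaining cell in column 1 is (2,1) = 375 − 264 = 111.
Column 3 needs 375; the known cells sum to 330, so (2,3) = 45.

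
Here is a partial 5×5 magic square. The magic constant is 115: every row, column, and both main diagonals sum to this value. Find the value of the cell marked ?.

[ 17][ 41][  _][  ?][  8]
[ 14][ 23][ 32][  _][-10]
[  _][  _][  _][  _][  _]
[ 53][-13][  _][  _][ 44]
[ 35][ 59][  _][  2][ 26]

-1

Row 2: 14 + 23 + 32 + (-10) + ? = 115, so (2,4) = 56.
Row 5 must total 115; the given cells sum to 122, so (5,3) = -7.
The remaining cell in column 1 is (3,1) = 115 − 119 = -4.
Column 2: 41 + 23 + (-13) + 59 + ? = 115, so (3,2) = 5.
From column 5, 115 − (8 + (-10) + 44 + 26) gives (3,5) = 47.
Using anti-diagonal: 8 + 56 + (-13) + 35 + ? → (3,3) = 115 − 86 = 29.
The remaining cell in row 3 is (3,4) = 115 − 77 = 38.
Main diagonal: 17 + 23 + 29 + 26 + ? = 115, so (4,4) = 20.
Using row 4: 53 + (-13) + 20 + 44 + ? → (4,3) = 115 − 104 = 11.
Column 3: 32 + 29 + 11 + (-7) + ? = 115, so (1,3) = 50.
Column 4 needs 115; the known cells sum to 116, so (1,4) = -1.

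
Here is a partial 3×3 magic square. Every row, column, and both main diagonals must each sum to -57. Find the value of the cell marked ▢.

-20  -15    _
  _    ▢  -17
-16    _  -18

-19

Row 1 needs -57; the known cells sum to -35, so (1,3) = -22.
Row 3 must total -57; the given cells sum to -34, so (3,2) = -23.
Column 1 must total -57; the given cells sum to -36, so (2,1) = -21.
Column 2: -15 + (-23) + ? = -57, so (2,2) = -19.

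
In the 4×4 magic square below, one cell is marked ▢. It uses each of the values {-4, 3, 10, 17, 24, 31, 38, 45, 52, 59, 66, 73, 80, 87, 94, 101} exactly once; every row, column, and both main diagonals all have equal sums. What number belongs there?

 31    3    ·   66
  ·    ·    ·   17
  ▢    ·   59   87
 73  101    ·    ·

38

The 16 entries sum to 776, so each line sums to 776/4 = 194.
The remaining cell in row 1 is (1,3) = 194 − 100 = 94.
Column 4 must total 194; the given cells sum to 170, so (4,4) = 24.
Main diagonal needs 194; the known cells sum to 114, so (2,2) = 80.
Row 4: 73 + 101 + 24 + ? = 194, so (4,3) = -4.
The remaining cell in column 2 is (3,2) = 194 − 184 = 10.
Column 3 must total 194; the given cells sum to 149, so (2,3) = 45.
Row 2: 80 + 45 + 17 + ? = 194, so (2,1) = 52.
From row 3, 194 − (10 + 59 + 87) gives (3,1) = 38.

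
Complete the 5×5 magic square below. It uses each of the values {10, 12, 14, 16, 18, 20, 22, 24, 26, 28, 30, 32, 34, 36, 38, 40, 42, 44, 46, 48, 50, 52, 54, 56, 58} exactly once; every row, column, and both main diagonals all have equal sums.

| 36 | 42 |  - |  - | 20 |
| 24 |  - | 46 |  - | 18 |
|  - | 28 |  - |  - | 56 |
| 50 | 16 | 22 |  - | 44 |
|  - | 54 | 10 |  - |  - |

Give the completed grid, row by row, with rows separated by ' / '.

36 42 58 14 20 / 24 30 46 52 18 / 12 28 34 40 56 / 50 16 22 38 44 / 48 54 10 26 32

The 25 entries sum to 850, so each line sums to 850/5 = 170.
Row 4 needs 170; the known cells sum to 132, so (4,4) = 38.
Using column 2: 42 + 28 + 16 + 54 + ? → (2,2) = 170 − 140 = 30.
From column 5, 170 − (20 + 18 + 56 + 44) gives (5,5) = 32.
From main diagonal, 170 − (36 + 30 + 38 + 32) gives (3,3) = 34.
From row 2, 170 − (24 + 30 + 46 + 18) gives (2,4) = 52.
Using column 3: 46 + 34 + 22 + 10 + ? → (1,3) = 170 − 112 = 58.
Using anti-diagonal: 20 + 52 + 34 + 16 + ? → (5,1) = 170 − 122 = 48.
Row 1 must total 170; the given cells sum to 156, so (1,4) = 14.
Row 5 must total 170; the given cells sum to 144, so (5,4) = 26.
Column 1 must total 170; the given cells sum to 158, so (3,1) = 12.
Using column 4: 14 + 52 + 38 + 26 + ? → (3,4) = 170 − 130 = 40.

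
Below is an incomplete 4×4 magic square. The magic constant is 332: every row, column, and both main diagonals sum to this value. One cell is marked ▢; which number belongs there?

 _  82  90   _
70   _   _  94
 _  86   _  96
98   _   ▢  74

84

Column 4 must total 332; the given cells sum to 264, so (1,4) = 68.
Using anti-diagonal: 68 + 86 + 98 + ? → (2,3) = 332 − 252 = 80.
From row 1, 332 − (82 + 90 + 68) gives (1,1) = 92.
Row 2 must total 332; the given cells sum to 244, so (2,2) = 88.
Column 1: 92 + 70 + 98 + ? = 332, so (3,1) = 72.
Column 2 needs 332; the known cells sum to 256, so (4,2) = 76.
Main diagonal must total 332; the given cells sum to 254, so (3,3) = 78.
From row 4, 332 − (98 + 76 + 74) gives (4,3) = 84.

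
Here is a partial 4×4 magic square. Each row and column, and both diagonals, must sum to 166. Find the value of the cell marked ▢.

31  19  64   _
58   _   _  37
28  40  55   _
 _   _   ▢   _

22

From row 1, 166 − (31 + 19 + 64) gives (1,4) = 52.
Row 3 needs 166; the known cells sum to 123, so (3,4) = 43.
Column 1: 31 + 58 + 28 + ? = 166, so (4,1) = 49.
Using column 4: 52 + 37 + 43 + ? → (4,4) = 166 − 132 = 34.
The remaining cell in main diagonal is (2,2) = 166 − 120 = 46.
Anti-diagonal: 52 + 40 + 49 + ? = 166, so (2,3) = 25.
The remaining cell in column 2 is (4,2) = 166 − 105 = 61.
Using column 3: 64 + 25 + 55 + ? → (4,3) = 166 − 144 = 22.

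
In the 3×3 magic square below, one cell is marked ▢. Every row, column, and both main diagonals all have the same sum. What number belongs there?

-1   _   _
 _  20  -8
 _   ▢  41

Main diagonal is complete and sums to 60; that is the magic constant.
Row 2 needs 60; the known cells sum to 12, so (2,1) = 48.
Column 1 must total 60; the given cells sum to 47, so (3,1) = 13.
Column 3 needs 60; the known cells sum to 33, so (1,3) = 27.
Row 1: -1 + 27 + ? = 60, so (1,2) = 34.
Row 3 needs 60; the known cells sum to 54, so (3,2) = 6.

6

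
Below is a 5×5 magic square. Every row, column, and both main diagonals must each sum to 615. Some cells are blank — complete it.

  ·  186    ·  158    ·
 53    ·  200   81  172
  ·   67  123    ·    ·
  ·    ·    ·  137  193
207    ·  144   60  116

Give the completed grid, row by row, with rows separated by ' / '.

130 186 102 158 39 / 53 109 200 81 172 / 151 67 123 179 95 / 74 165 46 137 193 / 207 88 144 60 116

Row 2: 53 + 200 + 81 + 172 + ? = 615, so (2,2) = 109.
Using row 5: 207 + 144 + 60 + 116 + ? → (5,2) = 615 − 527 = 88.
Column 2 must total 615; the given cells sum to 450, so (4,2) = 165.
Column 4 needs 615; the known cells sum to 436, so (3,4) = 179.
The remaining cell in main diagonal is (1,1) = 615 − 485 = 130.
Anti-diagonal: 81 + 123 + 165 + 207 + ? = 615, so (1,5) = 39.
The remaining cell in row 1 is (1,3) = 615 − 513 = 102.
Using column 3: 102 + 200 + 123 + 144 + ? → (4,3) = 615 − 569 = 46.
Column 5 must total 615; the given cells sum to 520, so (3,5) = 95.
Row 3 needs 615; the known cells sum to 464, so (3,1) = 151.
Row 4 must total 615; the given cells sum to 541, so (4,1) = 74.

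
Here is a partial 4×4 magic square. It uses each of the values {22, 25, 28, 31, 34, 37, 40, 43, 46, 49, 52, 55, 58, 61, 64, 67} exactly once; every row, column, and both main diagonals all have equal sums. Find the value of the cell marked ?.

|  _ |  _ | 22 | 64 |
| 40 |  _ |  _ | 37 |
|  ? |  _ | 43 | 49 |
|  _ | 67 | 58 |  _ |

52

The 16 entries sum to 712, so each line sums to 712/4 = 178.
Column 3 must total 178; the given cells sum to 123, so (2,3) = 55.
The remaining cell in column 4 is (4,4) = 178 − 150 = 28.
Row 2: 40 + 55 + 37 + ? = 178, so (2,2) = 46.
Using row 4: 67 + 58 + 28 + ? → (4,1) = 178 − 153 = 25.
From main diagonal, 178 − (46 + 43 + 28) gives (1,1) = 61.
The remaining cell in anti-diagonal is (3,2) = 178 − 144 = 34.
Using row 1: 61 + 22 + 64 + ? → (1,2) = 178 − 147 = 31.
Using row 3: 34 + 43 + 49 + ? → (3,1) = 178 − 126 = 52.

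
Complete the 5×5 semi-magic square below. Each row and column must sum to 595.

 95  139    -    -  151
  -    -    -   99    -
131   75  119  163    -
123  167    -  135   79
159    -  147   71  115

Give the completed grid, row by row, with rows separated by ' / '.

95 139 83 127 151 / 87 111 155 99 143 / 131 75 119 163 107 / 123 167 91 135 79 / 159 103 147 71 115

Row 3: 131 + 75 + 119 + 163 + ? = 595, so (3,5) = 107.
The remaining cell in row 4 is (4,3) = 595 − 504 = 91.
Using row 5: 159 + 147 + 71 + 115 + ? → (5,2) = 595 − 492 = 103.
The remaining cell in column 1 is (2,1) = 595 − 508 = 87.
Using column 2: 139 + 75 + 167 + 103 + ? → (2,2) = 595 − 484 = 111.
Column 4 must total 595; the given cells sum to 468, so (1,4) = 127.
From column 5, 595 − (151 + 107 + 79 + 115) gives (2,5) = 143.
Using row 1: 95 + 139 + 127 + 151 + ? → (1,3) = 595 − 512 = 83.
Row 2 must total 595; the given cells sum to 440, so (2,3) = 155.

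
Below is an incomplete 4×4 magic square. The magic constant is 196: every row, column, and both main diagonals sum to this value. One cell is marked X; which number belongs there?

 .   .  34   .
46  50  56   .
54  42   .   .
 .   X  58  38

64

From row 2, 196 − (46 + 50 + 56) gives (2,4) = 44.
Column 3: 34 + 56 + 58 + ? = 196, so (3,3) = 48.
Using main diagonal: 50 + 48 + 38 + ? → (1,1) = 196 − 136 = 60.
Row 3 must total 196; the given cells sum to 144, so (3,4) = 52.
Using column 1: 60 + 46 + 54 + ? → (4,1) = 196 − 160 = 36.
Column 4 must total 196; the given cells sum to 134, so (1,4) = 62.
Using row 1: 60 + 34 + 62 + ? → (1,2) = 196 − 156 = 40.
From row 4, 196 − (36 + 58 + 38) gives (4,2) = 64.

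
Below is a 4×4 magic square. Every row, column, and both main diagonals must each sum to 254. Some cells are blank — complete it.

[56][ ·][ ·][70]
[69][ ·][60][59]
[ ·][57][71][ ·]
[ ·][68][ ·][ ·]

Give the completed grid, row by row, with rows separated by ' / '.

56 63 65 70 / 69 66 60 59 / 62 57 71 64 / 67 68 58 61

Row 2 must total 254; the given cells sum to 188, so (2,2) = 66.
Column 2 needs 254; the known cells sum to 191, so (1,2) = 63.
The remaining cell in main diagonal is (4,4) = 254 − 193 = 61.
Anti-diagonal must total 254; the given cells sum to 187, so (4,1) = 67.
Row 1: 56 + 63 + 70 + ? = 254, so (1,3) = 65.
Row 4: 67 + 68 + 61 + ? = 254, so (4,3) = 58.
Column 1 must total 254; the given cells sum to 192, so (3,1) = 62.
Using column 4: 70 + 59 + 61 + ? → (3,4) = 254 − 190 = 64.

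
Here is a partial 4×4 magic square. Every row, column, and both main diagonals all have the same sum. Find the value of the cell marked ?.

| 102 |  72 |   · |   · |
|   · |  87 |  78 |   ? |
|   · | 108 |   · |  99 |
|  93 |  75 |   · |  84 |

Column 2 is complete and sums to 342; that is the magic constant.
From row 4, 342 − (93 + 75 + 84) gives (4,3) = 90.
Using main diagonal: 102 + 87 + 84 + ? → (3,3) = 342 − 273 = 69.
Anti-diagonal needs 342; the known cells sum to 279, so (1,4) = 63.
The remaining cell in row 1 is (1,3) = 342 − 237 = 105.
Row 3 needs 342; the known cells sum to 276, so (3,1) = 66.
Column 1 needs 342; the known cells sum to 261, so (2,1) = 81.
Using column 4: 63 + 99 + 84 + ? → (2,4) = 342 − 246 = 96.

96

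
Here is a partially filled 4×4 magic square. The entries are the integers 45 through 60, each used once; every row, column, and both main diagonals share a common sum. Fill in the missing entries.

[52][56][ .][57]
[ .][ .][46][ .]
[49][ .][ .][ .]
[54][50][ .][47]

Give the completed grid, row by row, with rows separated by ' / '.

The entries are 45 through 60, which sum to 840, so each line sums to 840/4 = 210.
The remaining cell in row 1 is (1,3) = 210 − 165 = 45.
Using row 4: 54 + 50 + 47 + ? → (4,3) = 210 − 151 = 59.
From column 1, 210 − (52 + 49 + 54) gives (2,1) = 55.
The remaining cell in column 3 is (3,3) = 210 − 150 = 60.
Main diagonal needs 210; the known cells sum to 159, so (2,2) = 51.
The remaining cell in anti-diagonal is (3,2) = 210 − 157 = 53.
Row 2: 55 + 51 + 46 + ? = 210, so (2,4) = 58.
Row 3: 49 + 53 + 60 + ? = 210, so (3,4) = 48.

52 56 45 57 / 55 51 46 58 / 49 53 60 48 / 54 50 59 47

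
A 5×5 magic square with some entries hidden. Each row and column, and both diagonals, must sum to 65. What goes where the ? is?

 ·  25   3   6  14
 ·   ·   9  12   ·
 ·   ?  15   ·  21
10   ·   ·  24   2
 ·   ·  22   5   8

Row 1 must total 65; the given cells sum to 48, so (1,1) = 17.
From column 3, 65 − (3 + 9 + 15 + 22) gives (4,3) = 16.
From column 4, 65 − (6 + 12 + 24 + 5) gives (3,4) = 18.
Column 5 must total 65; the given cells sum to 45, so (2,5) = 20.
Main diagonal must total 65; the given cells sum to 64, so (2,2) = 1.
Row 2 needs 65; the known cells sum to 42, so (2,1) = 23.
From row 4, 65 − (10 + 16 + 24 + 2) gives (4,2) = 13.
Anti-diagonal must total 65; the given cells sum to 54, so (5,1) = 11.
Row 5 needs 65; the known cells sum to 46, so (5,2) = 19.
Column 1: 17 + 23 + 10 + 11 + ? = 65, so (3,1) = 4.
Using column 2: 25 + 1 + 13 + 19 + ? → (3,2) = 65 − 58 = 7.

7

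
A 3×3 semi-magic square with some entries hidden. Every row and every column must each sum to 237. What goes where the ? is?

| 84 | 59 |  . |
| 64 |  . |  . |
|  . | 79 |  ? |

69

The remaining cell in row 1 is (1,3) = 237 − 143 = 94.
Using column 1: 84 + 64 + ? → (3,1) = 237 − 148 = 89.
The remaining cell in column 2 is (2,2) = 237 − 138 = 99.
Row 2: 64 + 99 + ? = 237, so (2,3) = 74.
Row 3 needs 237; the known cells sum to 168, so (3,3) = 69.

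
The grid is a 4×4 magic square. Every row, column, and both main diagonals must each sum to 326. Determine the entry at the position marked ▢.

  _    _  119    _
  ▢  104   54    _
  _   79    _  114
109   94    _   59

99

Row 4: 109 + 94 + 59 + ? = 326, so (4,3) = 64.
From column 2, 326 − (104 + 79 + 94) gives (1,2) = 49.
Column 3: 119 + 54 + 64 + ? = 326, so (3,3) = 89.
Using main diagonal: 104 + 89 + 59 + ? → (1,1) = 326 − 252 = 74.
Anti-diagonal needs 326; the known cells sum to 242, so (1,4) = 84.
From row 3, 326 − (79 + 89 + 114) gives (3,1) = 44.
Column 1 needs 326; the known cells sum to 227, so (2,1) = 99.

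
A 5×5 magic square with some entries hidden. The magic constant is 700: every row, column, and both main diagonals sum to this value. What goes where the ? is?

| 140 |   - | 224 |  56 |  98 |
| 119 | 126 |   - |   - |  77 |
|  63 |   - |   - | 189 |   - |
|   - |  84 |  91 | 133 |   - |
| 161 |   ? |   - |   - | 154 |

From row 1, 700 − (140 + 224 + 56 + 98) gives (1,2) = 182.
Column 1: 140 + 119 + 63 + 161 + ? = 700, so (4,1) = 217.
Main diagonal: 140 + 126 + 133 + 154 + ? = 700, so (3,3) = 147.
Anti-diagonal: 98 + 147 + 84 + 161 + ? = 700, so (2,4) = 210.
Row 2: 119 + 126 + 210 + 77 + ? = 700, so (2,3) = 168.
Using row 4: 217 + 84 + 91 + 133 + ? → (4,5) = 700 − 525 = 175.
Column 3 needs 700; the known cells sum to 630, so (5,3) = 70.
Column 4 must total 700; the given cells sum to 588, so (5,4) = 112.
Using column 5: 98 + 77 + 175 + 154 + ? → (3,5) = 700 − 504 = 196.
Row 3 must total 700; the given cells sum to 595, so (3,2) = 105.
The remaining cell in row 5 is (5,2) = 700 − 497 = 203.

203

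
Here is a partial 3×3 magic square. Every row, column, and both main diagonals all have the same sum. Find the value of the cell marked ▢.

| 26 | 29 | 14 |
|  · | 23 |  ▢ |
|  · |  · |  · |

35

Row 1 is complete and sums to 69; that is the magic constant.
Column 2 must total 69; the given cells sum to 52, so (3,2) = 17.
Main diagonal needs 69; the known cells sum to 49, so (3,3) = 20.
Anti-diagonal needs 69; the known cells sum to 37, so (3,1) = 32.
The remaining cell in column 1 is (2,1) = 69 − 58 = 11.
Column 3 needs 69; the known cells sum to 34, so (2,3) = 35.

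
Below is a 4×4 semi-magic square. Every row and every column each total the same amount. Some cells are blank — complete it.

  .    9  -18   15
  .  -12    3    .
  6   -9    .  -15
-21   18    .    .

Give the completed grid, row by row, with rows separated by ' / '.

0 9 -18 15 / 21 -12 3 -6 / 6 -9 24 -15 / -21 18 -3 12

Column 2 is already complete: 9 + -12 + -9 + 18 = 6, so that is the magic constant.
The remaining cell in row 1 is (1,1) = 6 − 6 = 0.
The remaining cell in row 3 is (3,3) = 6 − (-18) = 24.
Column 1: 0 + 6 + (-21) + ? = 6, so (2,1) = 21.
Column 3 needs 6; the known cells sum to 9, so (4,3) = -3.
Row 2 must total 6; the given cells sum to 12, so (2,4) = -6.
From row 4, 6 − (-21 + 18 + (-3)) gives (4,4) = 12.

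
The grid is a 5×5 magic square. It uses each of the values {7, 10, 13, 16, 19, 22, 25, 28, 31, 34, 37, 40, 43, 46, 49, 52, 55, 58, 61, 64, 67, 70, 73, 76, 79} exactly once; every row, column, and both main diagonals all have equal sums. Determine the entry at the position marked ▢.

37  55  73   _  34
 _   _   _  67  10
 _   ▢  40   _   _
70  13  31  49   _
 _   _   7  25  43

22

The 25 entries sum to 1075, so each line sums to 1075/5 = 215.
From row 1, 215 − (37 + 55 + 73 + 34) gives (1,4) = 16.
Row 4 needs 215; the known cells sum to 163, so (4,5) = 52.
Column 3 must total 215; the given cells sum to 151, so (2,3) = 64.
From column 4, 215 − (16 + 67 + 49 + 25) gives (3,4) = 58.
Column 5 needs 215; the known cells sum to 139, so (3,5) = 76.
From main diagonal, 215 − (37 + 40 + 49 + 43) gives (2,2) = 46.
Anti-diagonal must total 215; the given cells sum to 154, so (5,1) = 61.
Row 2 needs 215; the known cells sum to 187, so (2,1) = 28.
Row 5: 61 + 7 + 25 + 43 + ? = 215, so (5,2) = 79.
Column 1 must total 215; the given cells sum to 196, so (3,1) = 19.
Using column 2: 55 + 46 + 13 + 79 + ? → (3,2) = 215 − 193 = 22.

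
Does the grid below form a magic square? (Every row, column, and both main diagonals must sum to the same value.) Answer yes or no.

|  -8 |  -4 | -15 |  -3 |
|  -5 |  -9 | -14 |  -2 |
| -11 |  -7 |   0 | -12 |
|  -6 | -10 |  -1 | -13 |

Row 1: -8 + (-4) + (-15) + (-3) = -30.
Row 2: -5 + (-9) + (-14) + (-2) = -30.
Row 3: -11 + (-7) + 0 + (-12) = -30.
Row 4: -6 + (-10) + (-1) + (-13) = -30.
Column 1: -8 + (-5) + (-11) + (-6) = -30.
Column 2: -4 + (-9) + (-7) + (-10) = -30.
Column 3: -15 + (-14) + 0 + (-1) = -30.
Column 4: -3 + (-2) + (-12) + (-13) = -30.
Main diagonal: -8 + (-9) + 0 + (-13) = -30.
Anti-diagonal: -3 + (-14) + (-7) + (-6) = -30.
All lines sum to -30.

Yes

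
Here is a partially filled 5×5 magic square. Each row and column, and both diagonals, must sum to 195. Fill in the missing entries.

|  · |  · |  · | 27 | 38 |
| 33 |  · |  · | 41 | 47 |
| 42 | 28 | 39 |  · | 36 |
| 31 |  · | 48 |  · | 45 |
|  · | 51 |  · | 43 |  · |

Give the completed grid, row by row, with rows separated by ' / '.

Row 3 needs 195; the known cells sum to 145, so (3,4) = 50.
Column 4 needs 195; the known cells sum to 161, so (4,4) = 34.
From column 5, 195 − (38 + 47 + 36 + 45) gives (5,5) = 29.
Row 4 must total 195; the given cells sum to 158, so (4,2) = 37.
Using anti-diagonal: 38 + 41 + 39 + 37 + ? → (5,1) = 195 − 155 = 40.
The remaining cell in row 5 is (5,3) = 195 − 163 = 32.
The remaining cell in column 1 is (1,1) = 195 − 146 = 49.
Main diagonal must total 195; the given cells sum to 151, so (2,2) = 44.
Row 2 needs 195; the known cells sum to 165, so (2,3) = 30.
From column 2, 195 − (44 + 28 + 37 + 51) gives (1,2) = 35.
Column 3 needs 195; the known cells sum to 149, so (1,3) = 46.

49 35 46 27 38 / 33 44 30 41 47 / 42 28 39 50 36 / 31 37 48 34 45 / 40 51 32 43 29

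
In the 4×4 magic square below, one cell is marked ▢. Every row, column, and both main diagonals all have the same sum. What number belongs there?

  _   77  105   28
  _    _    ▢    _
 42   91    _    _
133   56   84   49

70

Row 4 is complete and sums to 322; that is the magic constant.
Row 1: 77 + 105 + 28 + ? = 322, so (1,1) = 112.
From column 1, 322 − (112 + 42 + 133) gives (2,1) = 35.
Column 2 must total 322; the given cells sum to 224, so (2,2) = 98.
Main diagonal needs 322; the known cells sum to 259, so (3,3) = 63.
From anti-diagonal, 322 − (28 + 91 + 133) gives (2,3) = 70.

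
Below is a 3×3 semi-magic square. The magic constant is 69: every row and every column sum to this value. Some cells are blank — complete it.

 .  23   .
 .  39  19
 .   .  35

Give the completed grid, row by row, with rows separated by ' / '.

31 23 15 / 11 39 19 / 27 7 35

Row 2: 39 + 19 + ? = 69, so (2,1) = 11.
Using column 2: 23 + 39 + ? → (3,2) = 69 − 62 = 7.
Column 3 must total 69; the given cells sum to 54, so (1,3) = 15.
From row 1, 69 − (23 + 15) gives (1,1) = 31.
Row 3 must total 69; the given cells sum to 42, so (3,1) = 27.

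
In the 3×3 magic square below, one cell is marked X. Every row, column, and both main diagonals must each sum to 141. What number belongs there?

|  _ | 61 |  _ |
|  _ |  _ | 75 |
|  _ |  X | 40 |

From column 3, 141 − (75 + 40) gives (1,3) = 26.
Row 1 must total 141; the given cells sum to 87, so (1,1) = 54.
Using main diagonal: 54 + 40 + ? → (2,2) = 141 − 94 = 47.
Using anti-diagonal: 26 + 47 + ? → (3,1) = 141 − 73 = 68.
Row 2 must total 141; the given cells sum to 122, so (2,1) = 19.
Row 3 needs 141; the known cells sum to 108, so (3,2) = 33.

33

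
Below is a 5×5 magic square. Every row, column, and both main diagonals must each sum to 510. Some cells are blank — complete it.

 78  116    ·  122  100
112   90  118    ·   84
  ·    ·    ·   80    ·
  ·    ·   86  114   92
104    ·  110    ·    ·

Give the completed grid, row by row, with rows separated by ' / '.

From row 1, 510 − (78 + 116 + 122 + 100) gives (1,3) = 94.
Row 2 must total 510; the given cells sum to 404, so (2,4) = 106.
The remaining cell in column 3 is (3,3) = 510 − 408 = 102.
Column 4 needs 510; the known cells sum to 422, so (5,4) = 88.
Using main diagonal: 78 + 90 + 102 + 114 + ? → (5,5) = 510 − 384 = 126.
Anti-diagonal must total 510; the given cells sum to 412, so (4,2) = 98.
Using row 4: 98 + 86 + 114 + 92 + ? → (4,1) = 510 − 390 = 120.
From row 5, 510 − (104 + 110 + 88 + 126) gives (5,2) = 82.
Using column 1: 78 + 112 + 120 + 104 + ? → (3,1) = 510 − 414 = 96.
Using column 2: 116 + 90 + 98 + 82 + ? → (3,2) = 510 − 386 = 124.
Column 5 must total 510; the given cells sum to 402, so (3,5) = 108.

78 116 94 122 100 / 112 90 118 106 84 / 96 124 102 80 108 / 120 98 86 114 92 / 104 82 110 88 126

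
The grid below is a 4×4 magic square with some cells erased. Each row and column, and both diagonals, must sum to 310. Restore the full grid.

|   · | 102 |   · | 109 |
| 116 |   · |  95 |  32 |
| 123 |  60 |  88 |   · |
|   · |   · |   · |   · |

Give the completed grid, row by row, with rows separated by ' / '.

Using row 2: 116 + 95 + 32 + ? → (2,2) = 310 − 243 = 67.
From row 3, 310 − (123 + 60 + 88) gives (3,4) = 39.
Using column 2: 102 + 67 + 60 + ? → (4,2) = 310 − 229 = 81.
The remaining cell in column 4 is (4,4) = 310 − 180 = 130.
The remaining cell in main diagonal is (1,1) = 310 − 285 = 25.
Using anti-diagonal: 109 + 95 + 60 + ? → (4,1) = 310 − 264 = 46.
From row 1, 310 − (25 + 102 + 109) gives (1,3) = 74.
Row 4 must total 310; the given cells sum to 257, so (4,3) = 53.

25 102 74 109 / 116 67 95 32 / 123 60 88 39 / 46 81 53 130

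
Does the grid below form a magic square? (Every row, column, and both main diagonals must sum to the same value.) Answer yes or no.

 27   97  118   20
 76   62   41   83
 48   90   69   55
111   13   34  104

Yes

Row 1: 27 + 97 + 118 + 20 = 262.
Row 2: 76 + 62 + 41 + 83 = 262.
Row 3: 48 + 90 + 69 + 55 = 262.
Row 4: 111 + 13 + 34 + 104 = 262.
Column 1: 27 + 76 + 48 + 111 = 262.
Column 2: 97 + 62 + 90 + 13 = 262.
Column 3: 118 + 41 + 69 + 34 = 262.
Column 4: 20 + 83 + 55 + 104 = 262.
Main diagonal: 27 + 62 + 69 + 104 = 262.
Anti-diagonal: 20 + 41 + 90 + 111 = 262.
All lines sum to 262.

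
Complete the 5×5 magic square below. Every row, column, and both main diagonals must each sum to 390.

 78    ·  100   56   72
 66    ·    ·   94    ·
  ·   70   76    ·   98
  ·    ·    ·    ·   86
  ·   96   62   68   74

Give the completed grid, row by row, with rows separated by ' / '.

78 84 100 56 72 / 66 82 88 94 60 / 54 70 76 92 98 / 102 58 64 80 86 / 90 96 62 68 74

The remaining cell in row 1 is (1,2) = 390 − 306 = 84.
Using row 5: 96 + 62 + 68 + 74 + ? → (5,1) = 390 − 300 = 90.
Using column 5: 72 + 98 + 86 + 74 + ? → (2,5) = 390 − 330 = 60.
Anti-diagonal: 72 + 94 + 76 + 90 + ? = 390, so (4,2) = 58.
Using column 2: 84 + 70 + 58 + 96 + ? → (2,2) = 390 − 308 = 82.
Main diagonal: 78 + 82 + 76 + 74 + ? = 390, so (4,4) = 80.
Row 2: 66 + 82 + 94 + 60 + ? = 390, so (2,3) = 88.
The remaining cell in column 3 is (4,3) = 390 − 326 = 64.
From column 4, 390 − (56 + 94 + 80 + 68) gives (3,4) = 92.
From row 3, 390 − (70 + 76 + 92 + 98) gives (3,1) = 54.
Row 4 needs 390; the known cells sum to 288, so (4,1) = 102.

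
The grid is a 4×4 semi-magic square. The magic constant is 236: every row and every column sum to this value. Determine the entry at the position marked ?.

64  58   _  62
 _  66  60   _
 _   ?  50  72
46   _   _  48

Row 1: 64 + 58 + 62 + ? = 236, so (1,3) = 52.
Using column 3: 52 + 60 + 50 + ? → (4,3) = 236 − 162 = 74.
From column 4, 236 − (62 + 72 + 48) gives (2,4) = 54.
Row 2: 66 + 60 + 54 + ? = 236, so (2,1) = 56.
Row 4 must total 236; the given cells sum to 168, so (4,2) = 68.
Column 1 needs 236; the known cells sum to 166, so (3,1) = 70.
Column 2 needs 236; the known cells sum to 192, so (3,2) = 44.

44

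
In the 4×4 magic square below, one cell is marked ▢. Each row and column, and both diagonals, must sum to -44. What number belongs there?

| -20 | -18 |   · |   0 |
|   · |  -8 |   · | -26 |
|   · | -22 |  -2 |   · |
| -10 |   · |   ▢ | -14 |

Row 1 needs -44; the known cells sum to -38, so (1,3) = -6.
Column 2: -18 + (-8) + (-22) + ? = -44, so (4,2) = 4.
Column 4 must total -44; the given cells sum to -40, so (3,4) = -4.
Anti-diagonal must total -44; the given cells sum to -32, so (2,3) = -12.
Row 2 needs -44; the known cells sum to -46, so (2,1) = 2.
The remaining cell in row 3 is (3,1) = -44 − (-28) = -16.
Using row 4: -10 + 4 + (-14) + ? → (4,3) = -44 − (-20) = -24.

-24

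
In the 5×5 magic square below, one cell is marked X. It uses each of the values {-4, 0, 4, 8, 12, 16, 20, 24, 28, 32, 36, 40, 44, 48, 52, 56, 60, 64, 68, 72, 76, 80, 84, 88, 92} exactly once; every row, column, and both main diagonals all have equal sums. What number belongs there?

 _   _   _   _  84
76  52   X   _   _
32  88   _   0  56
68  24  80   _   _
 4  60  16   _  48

The 25 entries sum to 1100, so each line sums to 1100/5 = 220.
From row 3, 220 − (32 + 88 + 0 + 56) gives (3,3) = 44.
From row 5, 220 − (4 + 60 + 16 + 48) gives (5,4) = 92.
Column 1 must total 220; the given cells sum to 180, so (1,1) = 40.
The remaining cell in column 2 is (1,2) = 220 − 224 = -4.
Main diagonal: 40 + 52 + 44 + 48 + ? = 220, so (4,4) = 36.
Using anti-diagonal: 84 + 44 + 24 + 4 + ? → (2,4) = 220 − 156 = 64.
Row 4 needs 220; the known cells sum to 208, so (4,5) = 12.
Using column 4: 64 + 0 + 36 + 92 + ? → (1,4) = 220 − 192 = 28.
Column 5: 84 + 56 + 12 + 48 + ? = 220, so (2,5) = 20.
Row 1 needs 220; the known cells sum to 148, so (1,3) = 72.
Row 2 must total 220; the given cells sum to 212, so (2,3) = 8.

8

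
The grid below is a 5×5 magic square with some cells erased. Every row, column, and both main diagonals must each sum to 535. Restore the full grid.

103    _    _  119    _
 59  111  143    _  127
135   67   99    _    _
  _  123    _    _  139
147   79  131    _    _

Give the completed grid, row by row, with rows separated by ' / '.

103 155 87 119 71 / 59 111 143 95 127 / 135 67 99 151 83 / 91 123 75 107 139 / 147 79 131 63 115

Row 2 needs 535; the known cells sum to 440, so (2,4) = 95.
From column 1, 535 − (103 + 59 + 135 + 147) gives (4,1) = 91.
From column 2, 535 − (111 + 67 + 123 + 79) gives (1,2) = 155.
The remaining cell in anti-diagonal is (1,5) = 535 − 464 = 71.
Row 1 must total 535; the given cells sum to 448, so (1,3) = 87.
Column 3: 87 + 143 + 99 + 131 + ? = 535, so (4,3) = 75.
Row 4 needs 535; the known cells sum to 428, so (4,4) = 107.
Main diagonal: 103 + 111 + 99 + 107 + ? = 535, so (5,5) = 115.
Row 5 must total 535; the given cells sum to 472, so (5,4) = 63.
Using column 4: 119 + 95 + 107 + 63 + ? → (3,4) = 535 − 384 = 151.
The remaining cell in column 5 is (3,5) = 535 − 452 = 83.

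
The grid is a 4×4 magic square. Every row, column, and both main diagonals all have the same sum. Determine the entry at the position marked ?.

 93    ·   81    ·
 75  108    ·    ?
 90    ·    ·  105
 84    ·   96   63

72

Column 1 is complete and sums to 342; that is the magic constant.
The remaining cell in row 4 is (4,2) = 342 − 243 = 99.
From main diagonal, 342 − (93 + 108 + 63) gives (3,3) = 78.
From row 3, 342 − (90 + 78 + 105) gives (3,2) = 69.
Column 2 must total 342; the given cells sum to 276, so (1,2) = 66.
From column 3, 342 − (81 + 78 + 96) gives (2,3) = 87.
Anti-diagonal must total 342; the given cells sum to 240, so (1,4) = 102.
Row 2 needs 342; the known cells sum to 270, so (2,4) = 72.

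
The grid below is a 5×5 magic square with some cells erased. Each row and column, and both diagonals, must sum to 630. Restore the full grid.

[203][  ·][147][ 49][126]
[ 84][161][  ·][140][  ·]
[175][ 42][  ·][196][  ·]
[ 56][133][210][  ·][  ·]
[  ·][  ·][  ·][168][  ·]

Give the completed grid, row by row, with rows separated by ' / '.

203 105 147 49 126 / 84 161 63 140 182 / 175 42 119 196 98 / 56 133 210 77 154 / 112 189 91 168 70

Using row 1: 203 + 147 + 49 + 126 + ? → (1,2) = 630 − 525 = 105.
The remaining cell in column 1 is (5,1) = 630 − 518 = 112.
Using column 2: 105 + 161 + 42 + 133 + ? → (5,2) = 630 − 441 = 189.
The remaining cell in column 4 is (4,4) = 630 − 553 = 77.
From anti-diagonal, 630 − (126 + 140 + 133 + 112) gives (3,3) = 119.
The remaining cell in row 3 is (3,5) = 630 − 532 = 98.
The remaining cell in row 4 is (4,5) = 630 − 476 = 154.
Using main diagonal: 203 + 161 + 119 + 77 + ? → (5,5) = 630 − 560 = 70.
The remaining cell in row 5 is (5,3) = 630 − 539 = 91.
From column 3, 630 − (147 + 119 + 210 + 91) gives (2,3) = 63.
Column 5 must total 630; the given cells sum to 448, so (2,5) = 182.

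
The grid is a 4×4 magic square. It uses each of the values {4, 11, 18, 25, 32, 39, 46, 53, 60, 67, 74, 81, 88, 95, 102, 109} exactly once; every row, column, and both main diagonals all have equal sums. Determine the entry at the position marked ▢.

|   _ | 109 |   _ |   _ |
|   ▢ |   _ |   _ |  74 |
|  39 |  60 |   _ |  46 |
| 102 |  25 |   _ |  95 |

The 16 entries sum to 904, so each line sums to 904/4 = 226.
From row 3, 226 − (39 + 60 + 46) gives (3,3) = 81.
Row 4 needs 226; the known cells sum to 222, so (4,3) = 4.
Column 2 needs 226; the known cells sum to 194, so (2,2) = 32.
The remaining cell in column 4 is (1,4) = 226 − 215 = 11.
Main diagonal must total 226; the given cells sum to 208, so (1,1) = 18.
Using anti-diagonal: 11 + 60 + 102 + ? → (2,3) = 226 − 173 = 53.
Row 1 needs 226; the known cells sum to 138, so (1,3) = 88.
Row 2: 32 + 53 + 74 + ? = 226, so (2,1) = 67.

67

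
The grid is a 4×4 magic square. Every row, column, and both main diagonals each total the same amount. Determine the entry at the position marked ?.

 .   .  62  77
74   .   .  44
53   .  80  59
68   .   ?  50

Column 4 is complete and sums to 230; that is the magic constant.
Using row 3: 53 + 80 + 59 + ? → (3,2) = 230 − 192 = 38.
Column 1: 74 + 53 + 68 + ? = 230, so (1,1) = 35.
Using main diagonal: 35 + 80 + 50 + ? → (2,2) = 230 − 165 = 65.
From anti-diagonal, 230 − (77 + 38 + 68) gives (2,3) = 47.
Row 1: 35 + 62 + 77 + ? = 230, so (1,2) = 56.
Column 2 must total 230; the given cells sum to 159, so (4,2) = 71.
Using column 3: 62 + 47 + 80 + ? → (4,3) = 230 − 189 = 41.

41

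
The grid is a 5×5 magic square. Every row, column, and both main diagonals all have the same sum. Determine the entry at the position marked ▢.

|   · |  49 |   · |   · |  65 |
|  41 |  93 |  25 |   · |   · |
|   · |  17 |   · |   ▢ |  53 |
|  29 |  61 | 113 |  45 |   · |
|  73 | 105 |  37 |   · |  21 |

Column 2 is complete and sums to 325; that is the magic constant.
Row 4: 29 + 61 + 113 + 45 + ? = 325, so (4,5) = 77.
The remaining cell in row 5 is (5,4) = 325 − 236 = 89.
Column 5 needs 325; the known cells sum to 216, so (2,5) = 109.
From row 2, 325 − (41 + 93 + 25 + 109) gives (2,4) = 57.
Anti-diagonal needs 325; the known cells sum to 256, so (3,3) = 69.
Using column 3: 25 + 69 + 113 + 37 + ? → (1,3) = 325 − 244 = 81.
Main diagonal must total 325; the given cells sum to 228, so (1,1) = 97.
From row 1, 325 − (97 + 49 + 81 + 65) gives (1,4) = 33.
The remaining cell in column 1 is (3,1) = 325 − 240 = 85.
Column 4 needs 325; the known cells sum to 224, so (3,4) = 101.

101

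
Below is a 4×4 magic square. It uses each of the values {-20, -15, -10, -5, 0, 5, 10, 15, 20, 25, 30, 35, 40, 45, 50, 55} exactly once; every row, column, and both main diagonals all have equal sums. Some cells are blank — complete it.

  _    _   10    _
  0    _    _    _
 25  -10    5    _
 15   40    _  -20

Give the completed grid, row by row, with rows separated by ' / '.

The 16 entries sum to 280, so each line sums to 280/4 = 70.
The remaining cell in row 3 is (3,4) = 70 − 20 = 50.
The remaining cell in row 4 is (4,3) = 70 − 35 = 35.
Column 1 must total 70; the given cells sum to 40, so (1,1) = 30.
From column 3, 70 − (10 + 5 + 35) gives (2,3) = 20.
From main diagonal, 70 − (30 + 5 + (-20)) gives (2,2) = 55.
From anti-diagonal, 70 − (20 + (-10) + 15) gives (1,4) = 45.
Row 1: 30 + 10 + 45 + ? = 70, so (1,2) = -15.
The remaining cell in row 2 is (2,4) = 70 − 75 = -5.

30 -15 10 45 / 0 55 20 -5 / 25 -10 5 50 / 15 40 35 -20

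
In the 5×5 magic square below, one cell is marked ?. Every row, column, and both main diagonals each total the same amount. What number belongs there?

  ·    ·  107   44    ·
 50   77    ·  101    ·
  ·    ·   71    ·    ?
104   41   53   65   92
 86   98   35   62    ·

Row 4 is complete and sums to 355; that is the magic constant.
From row 5, 355 − (86 + 98 + 35 + 62) gives (5,5) = 74.
Using column 3: 107 + 71 + 53 + 35 + ? → (2,3) = 355 − 266 = 89.
From column 4, 355 − (44 + 101 + 65 + 62) gives (3,4) = 83.
From main diagonal, 355 − (77 + 71 + 65 + 74) gives (1,1) = 68.
Anti-diagonal: 101 + 71 + 41 + 86 + ? = 355, so (1,5) = 56.
From row 1, 355 − (68 + 107 + 44 + 56) gives (1,2) = 80.
The remaining cell in row 2 is (2,5) = 355 − 317 = 38.
Column 1 must total 355; the given cells sum to 308, so (3,1) = 47.
Column 2 needs 355; the known cells sum to 296, so (3,2) = 59.
Using column 5: 56 + 38 + 92 + 74 + ? → (3,5) = 355 − 260 = 95.

95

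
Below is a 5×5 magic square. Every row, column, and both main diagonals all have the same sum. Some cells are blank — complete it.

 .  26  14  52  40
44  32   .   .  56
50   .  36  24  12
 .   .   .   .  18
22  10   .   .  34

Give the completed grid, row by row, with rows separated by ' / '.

28 26 14 52 40 / 44 32 20 8 56 / 50 38 36 24 12 / 16 54 42 30 18 / 22 10 48 46 34

Column 5 is already complete: 40 + 56 + 12 + 18 + 34 = 160, so that is the magic constant.
From row 1, 160 − (26 + 14 + 52 + 40) gives (1,1) = 28.
Row 3: 50 + 36 + 24 + 12 + ? = 160, so (3,2) = 38.
Column 1: 28 + 44 + 50 + 22 + ? = 160, so (4,1) = 16.
From column 2, 160 − (26 + 32 + 38 + 10) gives (4,2) = 54.
Main diagonal must total 160; the given cells sum to 130, so (4,4) = 30.
From anti-diagonal, 160 − (40 + 36 + 54 + 22) gives (2,4) = 8.
From row 2, 160 − (44 + 32 + 8 + 56) gives (2,3) = 20.
Row 4: 16 + 54 + 30 + 18 + ? = 160, so (4,3) = 42.
Using column 3: 14 + 20 + 36 + 42 + ? → (5,3) = 160 − 112 = 48.
From column 4, 160 − (52 + 8 + 24 + 30) gives (5,4) = 46.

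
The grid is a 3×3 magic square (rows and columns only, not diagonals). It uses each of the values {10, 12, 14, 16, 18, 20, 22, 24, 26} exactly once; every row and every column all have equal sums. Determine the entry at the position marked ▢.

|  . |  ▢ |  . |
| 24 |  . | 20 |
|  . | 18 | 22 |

26

The 9 entries sum to 162, so each line sums to 162/3 = 54.
Row 2 needs 54; the known cells sum to 44, so (2,2) = 10.
Row 3 must total 54; the given cells sum to 40, so (3,1) = 14.
Column 1 must total 54; the given cells sum to 38, so (1,1) = 16.
Using column 2: 10 + 18 + ? → (1,2) = 54 − 28 = 26.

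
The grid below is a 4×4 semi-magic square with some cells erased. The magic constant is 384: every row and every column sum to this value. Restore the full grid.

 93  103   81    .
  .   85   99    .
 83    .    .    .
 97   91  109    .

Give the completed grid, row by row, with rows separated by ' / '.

The remaining cell in row 1 is (1,4) = 384 − 277 = 107.
Row 4: 97 + 91 + 109 + ? = 384, so (4,4) = 87.
From column 1, 384 − (93 + 83 + 97) gives (2,1) = 111.
Column 2: 103 + 85 + 91 + ? = 384, so (3,2) = 105.
From column 3, 384 − (81 + 99 + 109) gives (3,3) = 95.
Row 2 must total 384; the given cells sum to 295, so (2,4) = 89.
Row 3 needs 384; the known cells sum to 283, so (3,4) = 101.

93 103 81 107 / 111 85 99 89 / 83 105 95 101 / 97 91 109 87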